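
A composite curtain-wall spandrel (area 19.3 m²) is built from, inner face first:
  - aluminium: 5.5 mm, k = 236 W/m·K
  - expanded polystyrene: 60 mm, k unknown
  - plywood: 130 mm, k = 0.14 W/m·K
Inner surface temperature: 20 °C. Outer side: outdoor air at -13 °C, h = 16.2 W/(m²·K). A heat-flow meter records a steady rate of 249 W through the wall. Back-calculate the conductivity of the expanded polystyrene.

Model the wall as resistances in series:
R_aluminium = L/(kA) = 0.0055/(236×19.3) = 1.208×10^-6 K/W
R_plywood = L/(kA) = 0.13/(0.14×19.3) = 0.04811 K/W
R_outer film = 1/(h_o·A) = 1/(16.2×19.3) = 0.003198 K/W
Sum of known resistances R_other = 0.05131 K/W
Total R = ΔT/Q = 33/249 = 0.1325 K/W
R_expanded polystyrene = R_total − R_other = 0.08122 K/W
k = L/(R·A) = 0.06/(0.08122×19.3)

k ≈ 0.0383 W/(m·K)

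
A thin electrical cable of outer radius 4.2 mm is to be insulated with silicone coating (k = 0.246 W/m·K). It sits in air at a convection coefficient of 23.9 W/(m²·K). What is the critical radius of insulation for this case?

r_cr ≈ 10.3 mm

For a cylinder r_cr = k/h = 0.246/23.9
r_cr = 10.3 mm; since the bare radius (4.2 mm) is below r_cr, adding a thin layer of insulation will *increase* heat loss.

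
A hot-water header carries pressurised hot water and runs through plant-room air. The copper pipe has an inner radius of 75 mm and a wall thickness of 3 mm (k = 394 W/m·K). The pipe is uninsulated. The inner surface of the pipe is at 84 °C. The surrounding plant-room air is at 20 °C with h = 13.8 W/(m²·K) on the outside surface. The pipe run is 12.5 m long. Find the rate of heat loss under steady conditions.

Treating each annulus and film as a series resistance:
R_copper pipe wall = ln(78/75)/(2π×394×12.5) = 1.267×10^-6 K/W
R_outer film = 1/(h_o·2πr_oL) = 1/(13.8×2π×0.078×12.5) = 0.01183 K/W
R_total = 0.01183 K/W
Q = ΔT/R_total = 64/0.01183

Q ≈ 5410 W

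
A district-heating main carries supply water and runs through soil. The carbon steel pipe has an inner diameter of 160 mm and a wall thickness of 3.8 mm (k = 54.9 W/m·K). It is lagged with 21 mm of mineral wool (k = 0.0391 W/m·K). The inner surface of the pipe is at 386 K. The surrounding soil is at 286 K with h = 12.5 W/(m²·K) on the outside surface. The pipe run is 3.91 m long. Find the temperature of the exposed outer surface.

Cylindrical conduction, so R = ln(r₂/r₁)/(2πkL) per layer, in series:
R_carbon steel pipe wall = ln(83.8/80)/(2π×54.9×3.91) = 3.441×10^-5 K/W
R_mineral wool = ln(104.8/83.8)/(2π×0.0391×3.91) = 0.2328 K/W
R_outer film = 1/(h_o·2πr_oL) = 1/(12.5×2π×0.1048×3.91) = 0.03107 K/W
R_total = 0.2639 K/W
Q = ΔT/R_total = 100/0.2639
Q = 379 W
T_interface = T_inner − Q·ΣR(inner→interface) = 386 − 379×0.2328

T ≈ 298 K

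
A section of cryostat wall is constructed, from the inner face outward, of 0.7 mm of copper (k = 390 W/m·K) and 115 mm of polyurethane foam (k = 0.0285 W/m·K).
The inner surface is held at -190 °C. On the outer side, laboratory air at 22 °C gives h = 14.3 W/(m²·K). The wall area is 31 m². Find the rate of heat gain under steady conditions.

Treating each layer as a thermal resistance in series:
R_copper = L/(kA) = 0.0007/(390×31) = 5.79×10^-8 K/W
R_polyurethane foam = L/(kA) = 0.115/(0.0285×31) = 0.1302 K/W
R_outer film = 1/(h_o·A) = 1/(14.3×31) = 0.002256 K/W
R_total = 0.1324 K/W
Q = ΔT / R_total = 212 / 0.1324

Q ≈ 1600 W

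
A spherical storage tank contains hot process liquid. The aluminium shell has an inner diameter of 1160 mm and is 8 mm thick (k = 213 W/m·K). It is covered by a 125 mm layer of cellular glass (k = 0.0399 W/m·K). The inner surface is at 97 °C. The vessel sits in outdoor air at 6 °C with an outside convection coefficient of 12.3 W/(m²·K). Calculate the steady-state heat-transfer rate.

Q ≈ 150 W

Radial (spherical) resistances in series:
R_aluminium shell = (1/0.58 − 1/0.588)/(4π×213) = 8.764×10^-6 K/W
R_cellular glass = (1/0.588 − 1/0.713)/(4π×0.0399) = 0.5946 K/W
R_outer film = 1/(h·4πr_o²) = 1/(12.3×4π×0.713²) = 0.01273 K/W
R_total = 0.6074 K/W
Q = ΔT/R_total = 91/0.6074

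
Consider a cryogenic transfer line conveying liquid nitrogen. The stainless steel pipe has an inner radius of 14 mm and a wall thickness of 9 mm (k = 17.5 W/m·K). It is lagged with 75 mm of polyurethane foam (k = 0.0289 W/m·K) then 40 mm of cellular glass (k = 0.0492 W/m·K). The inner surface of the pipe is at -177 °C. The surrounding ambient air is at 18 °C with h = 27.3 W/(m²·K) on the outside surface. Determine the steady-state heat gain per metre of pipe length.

Cylindrical conduction, so R = ln(r₂/r₁)/(2πkL) per layer, in series:
R_stainless steel pipe wall = ln(23/14)/(2π×17.5×1) = 0.004515 K/W
R_polyurethane foam = ln(98/23)/(2π×0.0289×1) = 7.982 K/W
R_cellular glass = ln(138/98)/(2π×0.0492×1) = 1.107 K/W
R_outer film = 1/(h_o·2πr_oL) = 1/(27.3×2π×0.138×1) = 0.04225 K/W
R_total = 9.136 K/W
Q = ΔT/R_total = 195/9.136

q′ ≈ 21.3 W/m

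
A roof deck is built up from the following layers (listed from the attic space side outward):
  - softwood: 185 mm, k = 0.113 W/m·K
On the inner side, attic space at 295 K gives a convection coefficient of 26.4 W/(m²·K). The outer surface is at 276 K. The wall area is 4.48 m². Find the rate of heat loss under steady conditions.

Q ≈ 50.8 W

Treating each layer as a thermal resistance in series:
R_inner film = 1/(h_i·A) = 1/(26.4×4.48) = 0.008455 K/W
R_softwood = L/(kA) = 0.185/(0.113×4.48) = 0.3654 K/W
R_total = 0.3739 K/W
Q = ΔT / R_total = 19 / 0.3739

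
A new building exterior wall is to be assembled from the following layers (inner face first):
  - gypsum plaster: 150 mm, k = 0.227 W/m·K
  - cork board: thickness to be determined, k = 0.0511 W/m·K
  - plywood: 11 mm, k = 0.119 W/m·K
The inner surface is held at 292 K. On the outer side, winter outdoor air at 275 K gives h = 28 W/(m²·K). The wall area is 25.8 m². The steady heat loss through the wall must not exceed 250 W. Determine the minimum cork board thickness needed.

Model the wall as resistances in series:
R_gypsum plaster = L/(kA) = 0.15/(0.227×25.8) = 0.02561 K/W
R_plywood = L/(kA) = 0.011/(0.119×25.8) = 0.003583 K/W
R_outer film = 1/(h_o·A) = 1/(28×25.8) = 0.001384 K/W
Sum of the known resistances R_other = 0.03058 K/W
Required total resistance R_tot = ΔT/Q_allow = 17/250 = 0.068 K/W
R_cork board = R_tot − R_other = 0.03742 K/W
L = R·k·A = 0.03742×0.0511×25.8

L ≈ 49.3 mm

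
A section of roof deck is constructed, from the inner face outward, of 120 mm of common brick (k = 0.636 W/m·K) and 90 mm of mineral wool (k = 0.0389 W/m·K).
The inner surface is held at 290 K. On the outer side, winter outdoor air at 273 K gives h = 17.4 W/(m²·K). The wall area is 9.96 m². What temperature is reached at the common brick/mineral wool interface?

T ≈ 289 K

Model the wall as resistances in series:
R_common brick = L/(kA) = 0.12/(0.636×9.96) = 0.01894 K/W
R_mineral wool = L/(kA) = 0.09/(0.0389×9.96) = 0.2323 K/W
R_outer film = 1/(h_o·A) = 1/(17.4×9.96) = 0.00577 K/W
R_total = 0.257 K/W;  Q = ΔT/R_total = 17/0.257 = 66.15 W
T_interface = T_inner − Q·ΣR(inner→interface) = 290 − 66.1×0.01894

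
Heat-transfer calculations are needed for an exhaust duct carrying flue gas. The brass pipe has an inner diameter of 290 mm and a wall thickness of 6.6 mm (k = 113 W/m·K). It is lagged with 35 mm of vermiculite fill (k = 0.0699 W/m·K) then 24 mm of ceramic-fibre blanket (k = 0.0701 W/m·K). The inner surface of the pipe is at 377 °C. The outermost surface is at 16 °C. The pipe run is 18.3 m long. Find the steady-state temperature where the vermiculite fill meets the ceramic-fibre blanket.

T ≈ 149 °C

Radial resistances (cylindrical: R_cond = ln(r_o/r_i)/(2πkL), R_conv = 1/(h·2πrL)):
R_brass pipe wall = ln(151.6/145)/(2π×113×18.3) = 3.426×10^-6 K/W
R_vermiculite fill = ln(186.6/151.6)/(2π×0.0699×18.3) = 0.02584 K/W
R_ceramic-fibre blanket = ln(210.6/186.6)/(2π×0.0701×18.3) = 0.01501 K/W
R_total = 0.04086 K/W
Q = ΔT/R_total = 361/0.04086
Q = 8840 W
T_interface = T_inner − Q·ΣR(inner→interface) = 377 − 8840×0.02585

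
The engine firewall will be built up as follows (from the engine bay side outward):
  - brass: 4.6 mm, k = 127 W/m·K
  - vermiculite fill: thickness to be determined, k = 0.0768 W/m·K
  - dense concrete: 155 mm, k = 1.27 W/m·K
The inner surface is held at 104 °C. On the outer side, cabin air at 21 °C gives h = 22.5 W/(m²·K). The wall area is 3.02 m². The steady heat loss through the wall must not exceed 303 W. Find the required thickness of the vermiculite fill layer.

Treating each layer as a thermal resistance in series:
R_brass = L/(kA) = 0.0046/(127×3.02) = 1.199×10^-5 K/W
R_dense concrete = L/(kA) = 0.155/(1.27×3.02) = 0.04041 K/W
R_outer film = 1/(h_o·A) = 1/(22.5×3.02) = 0.01472 K/W
Sum of the known resistances R_other = 0.05514 K/W
Required total resistance R_tot = ΔT/Q_allow = 83/303 = 0.2739 K/W
R_vermiculite fill = R_tot − R_other = 0.2188 K/W
L = R·k·A = 0.2188×0.0768×3.02

L ≈ 50.7 mm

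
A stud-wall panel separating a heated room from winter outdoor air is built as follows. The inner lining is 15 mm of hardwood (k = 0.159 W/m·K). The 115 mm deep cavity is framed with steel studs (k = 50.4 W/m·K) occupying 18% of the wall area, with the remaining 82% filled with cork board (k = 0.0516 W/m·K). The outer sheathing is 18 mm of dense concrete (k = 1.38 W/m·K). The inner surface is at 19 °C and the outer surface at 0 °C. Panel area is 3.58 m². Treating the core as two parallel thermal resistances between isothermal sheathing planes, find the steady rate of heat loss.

Q ≈ 567 W

Sheathing layers in series; stud and cavity paths in parallel between them.
R_inner = 0.015/(0.159×3.58) = 0.02635 K/W
R_stud  = 0.115/(50.4×0.18×3.58) = 0.003541 K/W
R_cav   = 0.115/(0.0516×0.82×3.58) = 0.7592 K/W
1/R_core = 1/R_stud + 1/R_cav → R_core = 0.003524 K/W
R_outer = 0.018/(1.38×3.58) = 0.003643 K/W
R_total = 0.03352 K/W
Q = ΔT/R_total = 19/0.03352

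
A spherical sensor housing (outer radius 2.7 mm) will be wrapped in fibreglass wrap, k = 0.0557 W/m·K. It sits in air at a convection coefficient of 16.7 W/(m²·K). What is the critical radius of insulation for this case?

r_cr ≈ 6.67 mm

For a sphere r_cr = 2k/h = 2×0.0557/16.7
r_cr = 6.67 mm; since the bare radius (2.7 mm) is below r_cr, adding a thin layer of insulation will *increase* heat loss.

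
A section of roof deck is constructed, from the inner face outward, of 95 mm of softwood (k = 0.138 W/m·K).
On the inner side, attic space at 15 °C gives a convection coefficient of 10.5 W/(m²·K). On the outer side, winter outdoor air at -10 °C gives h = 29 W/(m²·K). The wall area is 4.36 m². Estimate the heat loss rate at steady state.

Q ≈ 133 W

Using the resistance-network approach (series):
R_inner film = 1/(h_i·A) = 1/(10.5×4.36) = 0.02184 K/W
R_softwood = L/(kA) = 0.095/(0.138×4.36) = 0.1579 K/W
R_outer film = 1/(h_o·A) = 1/(29×4.36) = 0.007909 K/W
R_total = 0.1876 K/W
Q = ΔT / R_total = 25 / 0.1876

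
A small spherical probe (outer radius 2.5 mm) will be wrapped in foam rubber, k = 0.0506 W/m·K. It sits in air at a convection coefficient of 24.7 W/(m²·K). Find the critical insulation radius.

For a sphere r_cr = 2k/h = 2×0.0506/24.7
r_cr = 4.1 mm; since the bare radius (2.5 mm) is below r_cr, adding a thin layer of insulation will *increase* heat loss.

r_cr ≈ 4.1 mm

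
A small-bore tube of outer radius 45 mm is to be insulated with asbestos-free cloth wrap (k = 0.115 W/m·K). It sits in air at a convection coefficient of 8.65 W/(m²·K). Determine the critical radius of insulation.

For a cylinder r_cr = k/h = 0.115/8.65
r_cr = 13.3 mm; since the bare radius (45 mm) is above r_cr, any added insulation will reduce heat loss.

r_cr ≈ 13.3 mm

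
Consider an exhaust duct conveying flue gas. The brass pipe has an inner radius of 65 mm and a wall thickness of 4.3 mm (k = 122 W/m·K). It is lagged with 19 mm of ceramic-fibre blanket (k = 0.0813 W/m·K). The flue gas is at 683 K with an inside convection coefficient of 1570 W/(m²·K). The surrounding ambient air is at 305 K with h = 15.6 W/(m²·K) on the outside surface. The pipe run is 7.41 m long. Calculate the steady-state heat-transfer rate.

Radial resistances (cylindrical: R_cond = ln(r_o/r_i)/(2πkL), R_conv = 1/(h·2πrL)):
R_inner film = 1/(h_i·2πr₁L) = 1/(1570×2π×0.065×7.41) = 2.105×10^-4 K/W
R_brass pipe wall = ln(69.3/65)/(2π×122×7.41) = 1.128×10^-5 K/W
R_ceramic-fibre blanket = ln(88.3/69.3)/(2π×0.0813×7.41) = 0.06401 K/W
R_outer film = 1/(h_o·2πr_oL) = 1/(15.6×2π×0.0883×7.41) = 0.01559 K/W
R_total = 0.07983 K/W
Q = ΔT/R_total = 378/0.07983

Q ≈ 4740 W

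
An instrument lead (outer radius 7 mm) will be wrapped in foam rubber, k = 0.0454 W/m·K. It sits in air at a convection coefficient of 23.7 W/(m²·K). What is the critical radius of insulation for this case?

r_cr ≈ 1.92 mm

For a cylinder r_cr = k/h = 0.0454/23.7
r_cr = 1.92 mm; since the bare radius (7 mm) is above r_cr, any added insulation will reduce heat loss.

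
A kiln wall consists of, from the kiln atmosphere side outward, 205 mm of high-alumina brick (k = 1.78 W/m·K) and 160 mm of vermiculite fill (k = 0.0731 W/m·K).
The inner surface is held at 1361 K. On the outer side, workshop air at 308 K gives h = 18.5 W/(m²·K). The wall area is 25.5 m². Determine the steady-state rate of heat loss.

Q ≈ 11400 W

Treating each layer as a thermal resistance in series:
R_high-alumina brick = L/(kA) = 0.205/(1.78×25.5) = 0.004516 K/W
R_vermiculite fill = L/(kA) = 0.16/(0.0731×25.5) = 0.08583 K/W
R_outer film = 1/(h_o·A) = 1/(18.5×25.5) = 0.00212 K/W
R_total = 0.09247 K/W
Q = ΔT / R_total = 1053 / 0.09247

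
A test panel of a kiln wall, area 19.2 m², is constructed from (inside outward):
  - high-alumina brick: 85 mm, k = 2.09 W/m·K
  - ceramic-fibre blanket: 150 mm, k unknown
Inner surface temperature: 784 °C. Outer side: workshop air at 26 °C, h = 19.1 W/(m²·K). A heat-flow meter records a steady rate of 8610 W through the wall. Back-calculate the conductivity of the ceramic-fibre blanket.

Treating each layer as a thermal resistance in series:
R_high-alumina brick = L/(kA) = 0.085/(2.09×19.2) = 0.002118 K/W
R_outer film = 1/(h_o·A) = 1/(19.1×19.2) = 0.002727 K/W
Sum of known resistances R_other = 0.004845 K/W
Total R = ΔT/Q = 758/8610 = 0.08804 K/W
R_ceramic-fibre blanket = R_total − R_other = 0.08319 K/W
k = L/(R·A) = 0.15/(0.08319×19.2)

k ≈ 0.0939 W/(m·K)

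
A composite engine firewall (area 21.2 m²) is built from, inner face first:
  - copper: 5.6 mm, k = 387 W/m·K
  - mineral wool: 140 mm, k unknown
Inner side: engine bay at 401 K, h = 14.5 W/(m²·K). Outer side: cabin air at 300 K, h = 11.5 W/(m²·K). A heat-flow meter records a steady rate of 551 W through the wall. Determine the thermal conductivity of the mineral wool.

Using the resistance-network approach (series):
R_inner film = 1/(h_i·A) = 1/(14.5×21.2) = 0.003253 K/W
R_copper = L/(kA) = 0.0056/(387×21.2) = 6.826×10^-7 K/W
R_outer film = 1/(h_o·A) = 1/(11.5×21.2) = 0.004102 K/W
Sum of known resistances R_other = 0.007355 K/W
Total R = ΔT/Q = 101/551 = 0.1833 K/W
R_mineral wool = R_total − R_other = 0.1759 K/W
k = L/(R·A) = 0.14/(0.1759×21.2)

k ≈ 0.0375 W/(m·K)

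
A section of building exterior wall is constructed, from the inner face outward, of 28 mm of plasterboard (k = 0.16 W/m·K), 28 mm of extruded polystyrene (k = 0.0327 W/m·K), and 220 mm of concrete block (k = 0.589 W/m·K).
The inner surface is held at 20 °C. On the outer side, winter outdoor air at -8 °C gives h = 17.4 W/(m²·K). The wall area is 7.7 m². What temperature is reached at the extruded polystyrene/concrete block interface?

T ≈ 0.253 °C

Using the resistance-network approach (series):
R_plasterboard = L/(kA) = 0.028/(0.16×7.7) = 0.02273 K/W
R_extruded polystyrene = L/(kA) = 0.028/(0.0327×7.7) = 0.1112 K/W
R_concrete block = L/(kA) = 0.22/(0.589×7.7) = 0.04851 K/W
R_outer film = 1/(h_o·A) = 1/(17.4×7.7) = 0.007464 K/W
R_total = 0.1899 K/W;  Q = ΔT/R_total = 28/0.1899 = 147.4 W
T_interface = T_inner − Q·ΣR(inner→interface) = 20 − 147×0.1339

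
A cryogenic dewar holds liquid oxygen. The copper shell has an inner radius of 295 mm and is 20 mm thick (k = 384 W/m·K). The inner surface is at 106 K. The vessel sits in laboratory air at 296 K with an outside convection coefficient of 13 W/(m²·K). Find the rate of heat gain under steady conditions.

Q ≈ 3080 W

Spherical conduction: R = (1/r_in − 1/r_out)/(4πk) per layer; series-sum.
R_copper shell = (1/0.295 − 1/0.315)/(4π×384) = 4.46×10^-5 K/W
R_outer film = 1/(h·4πr_o²) = 1/(13×4π×0.315²) = 0.06169 K/W
R_total = 0.06174 K/W
Q = ΔT/R_total = 190/0.06174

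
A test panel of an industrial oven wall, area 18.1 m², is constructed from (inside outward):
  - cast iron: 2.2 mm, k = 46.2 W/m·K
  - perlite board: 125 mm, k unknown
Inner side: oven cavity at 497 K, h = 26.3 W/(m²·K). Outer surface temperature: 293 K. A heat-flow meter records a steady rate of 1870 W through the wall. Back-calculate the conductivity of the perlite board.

Series thermal resistances:
R_inner film = 1/(h_i·A) = 1/(26.3×18.1) = 0.002101 K/W
R_cast iron = L/(kA) = 0.0022/(46.2×18.1) = 2.631×10^-6 K/W
Sum of known resistances R_other = 0.002103 K/W
Total R = ΔT/Q = 204/1870 = 0.1091 K/W
R_perlite board = R_total − R_other = 0.107 K/W
k = L/(R·A) = 0.125/(0.107×18.1)

k ≈ 0.0646 W/(m·K)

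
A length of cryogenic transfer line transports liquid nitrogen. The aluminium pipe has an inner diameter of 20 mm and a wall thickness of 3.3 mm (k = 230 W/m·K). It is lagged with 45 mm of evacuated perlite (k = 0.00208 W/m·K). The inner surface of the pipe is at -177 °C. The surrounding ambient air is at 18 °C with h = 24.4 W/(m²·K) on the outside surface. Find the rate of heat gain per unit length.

Per-layer cylindrical resistances, series-summed:
R_aluminium pipe wall = ln(13.3/10)/(2π×230×1) = 1.973×10^-4 K/W
R_evacuated perlite = ln(58.3/13.3)/(2π×0.00208×1) = 113.1 K/W
R_outer film = 1/(h_o·2πr_oL) = 1/(24.4×2π×0.0583×1) = 0.1119 K/W
R_total = 113.2 K/W
Q = ΔT/R_total = 195/113.2

q′ ≈ 1.72 W/m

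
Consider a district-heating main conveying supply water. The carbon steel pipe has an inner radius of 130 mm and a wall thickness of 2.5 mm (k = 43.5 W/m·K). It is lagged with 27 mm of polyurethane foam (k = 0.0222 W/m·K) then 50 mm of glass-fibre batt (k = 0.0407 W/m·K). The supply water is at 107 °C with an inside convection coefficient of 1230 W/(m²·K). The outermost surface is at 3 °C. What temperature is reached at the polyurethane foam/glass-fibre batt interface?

Per-layer cylindrical resistances, series-summed:
R_inner film = 1/(h_i·2πr₁L) = 1/(1230×2π×0.13×1) = 9.953×10^-4 K/W
R_carbon steel pipe wall = ln(132.5/130)/(2π×43.5×1) = 6.969×10^-5 K/W
R_polyurethane foam = ln(159.5/132.5)/(2π×0.0222×1) = 1.33 K/W
R_glass-fibre batt = ln(209.5/159.5)/(2π×0.0407×1) = 1.066 K/W
R_total = 2.397 K/W
Q = ΔT/R_total = 104/2.397
Q = 43.4 W/m
T_interface = T_inner − Q·ΣR(inner→interface) = 107 − 43.4×1.331

T ≈ 49.3 °C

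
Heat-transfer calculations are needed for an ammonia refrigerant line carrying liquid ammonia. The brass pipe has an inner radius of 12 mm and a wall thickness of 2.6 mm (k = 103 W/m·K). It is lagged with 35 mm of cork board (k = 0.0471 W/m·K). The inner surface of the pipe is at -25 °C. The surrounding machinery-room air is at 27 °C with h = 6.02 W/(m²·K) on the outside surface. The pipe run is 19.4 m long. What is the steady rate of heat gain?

For a radial system each layer contributes R = ln(r_out/r_in)/(2πkL); films add R = 1/(hA).
R_brass pipe wall = ln(14.6/12)/(2π×103×19.4) = 1.562×10^-5 K/W
R_cork board = ln(49.6/14.6)/(2π×0.0471×19.4) = 0.213 K/W
R_outer film = 1/(h_o·2πr_oL) = 1/(6.02×2π×0.0496×19.4) = 0.02748 K/W
R_total = 0.2405 K/W
Q = ΔT/R_total = 52/0.2405

Q ≈ 216 W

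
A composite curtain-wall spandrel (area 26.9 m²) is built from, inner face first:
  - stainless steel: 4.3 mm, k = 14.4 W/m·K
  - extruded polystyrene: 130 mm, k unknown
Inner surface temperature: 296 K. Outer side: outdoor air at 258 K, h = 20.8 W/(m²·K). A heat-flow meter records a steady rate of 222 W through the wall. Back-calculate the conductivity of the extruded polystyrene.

Using the resistance-network approach (series):
R_stainless steel = L/(kA) = 0.0043/(14.4×26.9) = 1.11×10^-5 K/W
R_outer film = 1/(h_o·A) = 1/(20.8×26.9) = 0.001787 K/W
Sum of known resistances R_other = 0.001798 K/W
Total R = ΔT/Q = 38/222 = 0.1712 K/W
R_extruded polystyrene = R_total − R_other = 0.1694 K/W
k = L/(R·A) = 0.13/(0.1694×26.9)

k ≈ 0.0285 W/(m·K)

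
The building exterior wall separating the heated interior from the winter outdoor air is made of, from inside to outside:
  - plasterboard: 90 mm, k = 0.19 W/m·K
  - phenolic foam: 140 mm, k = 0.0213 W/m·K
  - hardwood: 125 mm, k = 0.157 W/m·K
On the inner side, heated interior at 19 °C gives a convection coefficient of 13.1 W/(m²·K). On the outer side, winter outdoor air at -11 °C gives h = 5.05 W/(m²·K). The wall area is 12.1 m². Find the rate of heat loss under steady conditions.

Model the wall as resistances in series:
R_inner film = 1/(h_i·A) = 1/(13.1×12.1) = 0.006309 K/W
R_plasterboard = L/(kA) = 0.09/(0.19×12.1) = 0.03915 K/W
R_phenolic foam = L/(kA) = 0.14/(0.0213×12.1) = 0.5432 K/W
R_hardwood = L/(kA) = 0.125/(0.157×12.1) = 0.0658 K/W
R_outer film = 1/(h_o·A) = 1/(5.05×12.1) = 0.01637 K/W
R_total = 0.6708 K/W
Q = ΔT / R_total = 30 / 0.6708

Q ≈ 44.7 W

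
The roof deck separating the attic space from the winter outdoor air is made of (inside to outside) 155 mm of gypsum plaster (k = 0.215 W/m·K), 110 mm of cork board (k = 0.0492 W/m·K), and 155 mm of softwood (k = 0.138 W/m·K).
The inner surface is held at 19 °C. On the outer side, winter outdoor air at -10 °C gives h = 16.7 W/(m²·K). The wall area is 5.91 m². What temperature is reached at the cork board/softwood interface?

T ≈ -1.71 °C

Treating each layer as a thermal resistance in series:
R_gypsum plaster = L/(kA) = 0.155/(0.215×5.91) = 0.122 K/W
R_cork board = L/(kA) = 0.11/(0.0492×5.91) = 0.3783 K/W
R_softwood = L/(kA) = 0.155/(0.138×5.91) = 0.19 K/W
R_outer film = 1/(h_o·A) = 1/(16.7×5.91) = 0.01013 K/W
R_total = 0.7005 K/W;  Q = ΔT/R_total = 29/0.7005 = 41.4 W
T_interface = T_inner − Q·ΣR(inner→interface) = 19 − 41.4×0.5003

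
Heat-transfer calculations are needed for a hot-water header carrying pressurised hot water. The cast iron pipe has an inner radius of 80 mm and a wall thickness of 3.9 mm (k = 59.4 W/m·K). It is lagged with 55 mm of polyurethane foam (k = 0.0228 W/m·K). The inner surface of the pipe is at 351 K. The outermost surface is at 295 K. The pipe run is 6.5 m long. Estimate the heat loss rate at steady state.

Q ≈ 103 W

Treating each annulus and film as a series resistance:
R_cast iron pipe wall = ln(83.9/80)/(2π×59.4×6.5) = 1.962×10^-5 K/W
R_polyurethane foam = ln(138.9/83.9)/(2π×0.0228×6.5) = 0.5414 K/W
R_total = 0.5414 K/W
Q = ΔT/R_total = 56/0.5414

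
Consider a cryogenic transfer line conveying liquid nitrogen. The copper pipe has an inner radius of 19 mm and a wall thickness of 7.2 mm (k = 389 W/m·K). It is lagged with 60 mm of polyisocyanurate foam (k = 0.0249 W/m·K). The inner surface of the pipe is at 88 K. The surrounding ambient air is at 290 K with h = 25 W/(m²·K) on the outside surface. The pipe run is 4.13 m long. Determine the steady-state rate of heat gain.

Q ≈ 109 W

For a radial system each layer contributes R = ln(r_out/r_in)/(2πkL); films add R = 1/(hA).
R_copper pipe wall = ln(26.2/19)/(2π×389×4.13) = 3.183×10^-5 K/W
R_polyisocyanurate foam = ln(86.2/26.2)/(2π×0.0249×4.13) = 1.843 K/W
R_outer film = 1/(h_o·2πr_oL) = 1/(25×2π×0.0862×4.13) = 0.01788 K/W
R_total = 1.861 K/W
Q = ΔT/R_total = 202/1.861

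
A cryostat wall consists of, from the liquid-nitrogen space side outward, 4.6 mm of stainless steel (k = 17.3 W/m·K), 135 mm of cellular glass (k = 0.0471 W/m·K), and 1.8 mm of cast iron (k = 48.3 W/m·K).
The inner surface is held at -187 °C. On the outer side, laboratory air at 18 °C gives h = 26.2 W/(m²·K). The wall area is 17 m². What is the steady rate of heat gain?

Series thermal resistances:
R_stainless steel = L/(kA) = 0.0046/(17.3×17) = 1.564×10^-5 K/W
R_cellular glass = L/(kA) = 0.135/(0.0471×17) = 0.1686 K/W
R_cast iron = L/(kA) = 0.0018/(48.3×17) = 2.192×10^-6 K/W
R_outer film = 1/(h_o·A) = 1/(26.2×17) = 0.002245 K/W
R_total = 0.1709 K/W
Q = ΔT / R_total = 205 / 0.1709

Q ≈ 1200 W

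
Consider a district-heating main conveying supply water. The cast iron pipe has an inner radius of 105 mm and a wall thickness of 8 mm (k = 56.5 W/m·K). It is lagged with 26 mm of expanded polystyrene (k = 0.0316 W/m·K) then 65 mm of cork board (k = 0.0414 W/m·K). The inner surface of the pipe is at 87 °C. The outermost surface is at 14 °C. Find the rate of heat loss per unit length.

Treating each annulus and film as a series resistance:
R_cast iron pipe wall = ln(113/105)/(2π×56.5×1) = 2.068×10^-4 K/W
R_expanded polystyrene = ln(139/113)/(2π×0.0316×1) = 1.043 K/W
R_cork board = ln(204/139)/(2π×0.0414×1) = 1.475 K/W
R_total = 2.518 K/W
Q = ΔT/R_total = 73/2.518

q′ ≈ 29 W/m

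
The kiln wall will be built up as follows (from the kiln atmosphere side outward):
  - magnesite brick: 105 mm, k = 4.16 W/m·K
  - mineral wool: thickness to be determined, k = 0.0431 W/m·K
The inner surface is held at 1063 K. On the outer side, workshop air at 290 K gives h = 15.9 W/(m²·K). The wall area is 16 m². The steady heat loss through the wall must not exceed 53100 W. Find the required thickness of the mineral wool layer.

L ≈ 6.24 mm

Using the resistance-network approach (series):
R_magnesite brick = L/(kA) = 0.105/(4.16×16) = 0.001578 K/W
R_outer film = 1/(h_o·A) = 1/(15.9×16) = 0.003931 K/W
Sum of the known resistances R_other = 0.005508 K/W
Required total resistance R_tot = ΔT/Q_allow = 773/53100 = 0.01456 K/W
R_mineral wool = R_tot − R_other = 0.009049 K/W
L = R·k·A = 0.009049×0.0431×16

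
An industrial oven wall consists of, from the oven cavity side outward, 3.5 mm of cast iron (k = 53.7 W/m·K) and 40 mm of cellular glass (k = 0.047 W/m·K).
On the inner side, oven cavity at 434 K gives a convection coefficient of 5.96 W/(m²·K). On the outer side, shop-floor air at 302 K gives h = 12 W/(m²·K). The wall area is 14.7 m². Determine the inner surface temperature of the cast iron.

Treating each layer as a thermal resistance in series:
R_inner film = 1/(h_i·A) = 1/(5.96×14.7) = 0.01141 K/W
R_cast iron = L/(kA) = 0.0035/(53.7×14.7) = 4.434×10^-6 K/W
R_cellular glass = L/(kA) = 0.04/(0.047×14.7) = 0.0579 K/W
R_outer film = 1/(h_o·A) = 1/(12×14.7) = 0.005669 K/W
R_total = 0.07498 K/W;  Q = ΔT/R_total = 132/0.07498 = 1760 W
T_interface = T_inner − Q·ΣR(inner→interface) = 434 − 1760×0.01141

T ≈ 414 K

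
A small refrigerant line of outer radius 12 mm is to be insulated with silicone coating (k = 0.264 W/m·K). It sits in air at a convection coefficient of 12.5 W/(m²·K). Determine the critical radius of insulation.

r_cr ≈ 21.1 mm

For a cylinder r_cr = k/h = 0.264/12.5
r_cr = 21.1 mm; since the bare radius (12 mm) is below r_cr, adding a thin layer of insulation will *increase* heat loss.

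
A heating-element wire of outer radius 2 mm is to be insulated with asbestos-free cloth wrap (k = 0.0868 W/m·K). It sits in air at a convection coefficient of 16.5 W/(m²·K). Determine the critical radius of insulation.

For a cylinder r_cr = k/h = 0.0868/16.5
r_cr = 5.26 mm; since the bare radius (2 mm) is below r_cr, adding a thin layer of insulation will *increase* heat loss.

r_cr ≈ 5.26 mm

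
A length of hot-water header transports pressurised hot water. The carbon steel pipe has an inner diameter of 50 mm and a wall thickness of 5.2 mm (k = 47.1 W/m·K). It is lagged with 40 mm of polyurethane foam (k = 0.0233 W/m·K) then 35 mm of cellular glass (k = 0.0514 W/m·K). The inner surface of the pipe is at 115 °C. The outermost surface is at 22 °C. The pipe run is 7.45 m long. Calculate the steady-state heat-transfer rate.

For a radial system each layer contributes R = ln(r_out/r_in)/(2πkL); films add R = 1/(hA).
R_carbon steel pipe wall = ln(30.2/25)/(2π×47.1×7.45) = 8.571×10^-5 K/W
R_polyurethane foam = ln(70.2/30.2)/(2π×0.0233×7.45) = 0.7734 K/W
R_cellular glass = ln(105.2/70.2)/(2π×0.0514×7.45) = 0.1681 K/W
R_total = 0.9416 K/W
Q = ΔT/R_total = 93/0.9416

Q ≈ 98.8 W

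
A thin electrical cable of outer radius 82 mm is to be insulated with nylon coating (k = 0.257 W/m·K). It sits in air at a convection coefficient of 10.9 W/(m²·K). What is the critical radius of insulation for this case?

r_cr ≈ 23.6 mm

For a cylinder r_cr = k/h = 0.257/10.9
r_cr = 23.6 mm; since the bare radius (82 mm) is above r_cr, any added insulation will reduce heat loss.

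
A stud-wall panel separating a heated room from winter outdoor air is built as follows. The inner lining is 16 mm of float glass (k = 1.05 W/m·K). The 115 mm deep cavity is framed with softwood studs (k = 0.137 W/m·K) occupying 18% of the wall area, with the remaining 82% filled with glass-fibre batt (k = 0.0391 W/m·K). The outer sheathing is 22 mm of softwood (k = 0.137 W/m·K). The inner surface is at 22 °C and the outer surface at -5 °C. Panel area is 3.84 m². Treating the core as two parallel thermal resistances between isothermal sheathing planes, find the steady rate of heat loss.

Q ≈ 47.1 W

Sheathing layers in series; stud and cavity paths in parallel between them.
R_inner = 0.016/(1.05×3.84) = 0.003968 K/W
R_stud  = 0.115/(0.137×0.18×3.84) = 1.214 K/W
R_cav   = 0.115/(0.0391×0.82×3.84) = 0.9341 K/W
1/R_core = 1/R_stud + 1/R_cav → R_core = 0.528 K/W
R_outer = 0.022/(0.137×3.84) = 0.04182 K/W
R_total = 0.5738 K/W
Q = ΔT/R_total = 27/0.5738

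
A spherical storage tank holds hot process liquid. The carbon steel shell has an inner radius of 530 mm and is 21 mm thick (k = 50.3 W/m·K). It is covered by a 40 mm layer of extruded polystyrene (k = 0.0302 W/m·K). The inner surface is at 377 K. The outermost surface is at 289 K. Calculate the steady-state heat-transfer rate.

For a spherical shell R = (1/r₁ − 1/r₂)/(4πk); film R = 1/(h·4πr²). In series:
R_carbon steel shell = (1/0.53 − 1/0.551)/(4π×50.3) = 1.138×10^-4 K/W
R_extruded polystyrene = (1/0.551 − 1/0.591)/(4π×0.0302) = 0.3237 K/W
R_total = 0.3238 K/W
Q = ΔT/R_total = 88/0.3238

Q ≈ 272 W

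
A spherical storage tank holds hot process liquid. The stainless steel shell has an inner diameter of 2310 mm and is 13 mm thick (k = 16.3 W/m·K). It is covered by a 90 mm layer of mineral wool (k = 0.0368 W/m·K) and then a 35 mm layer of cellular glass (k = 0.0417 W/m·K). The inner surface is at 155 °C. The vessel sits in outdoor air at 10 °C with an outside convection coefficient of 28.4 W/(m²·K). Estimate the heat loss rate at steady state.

Q ≈ 827 W

Radial (spherical) resistances in series:
R_stainless steel shell = (1/1.155 − 1/1.168)/(4π×16.3) = 4.705×10^-5 K/W
R_mineral wool = (1/1.168 − 1/1.258)/(4π×0.0368) = 0.1325 K/W
R_cellular glass = (1/1.258 − 1/1.293)/(4π×0.0417) = 0.04106 K/W
R_outer film = 1/(h·4πr_o²) = 1/(28.4×4π×1.293²) = 0.001676 K/W
R_total = 0.1752 K/W
Q = ΔT/R_total = 145/0.1752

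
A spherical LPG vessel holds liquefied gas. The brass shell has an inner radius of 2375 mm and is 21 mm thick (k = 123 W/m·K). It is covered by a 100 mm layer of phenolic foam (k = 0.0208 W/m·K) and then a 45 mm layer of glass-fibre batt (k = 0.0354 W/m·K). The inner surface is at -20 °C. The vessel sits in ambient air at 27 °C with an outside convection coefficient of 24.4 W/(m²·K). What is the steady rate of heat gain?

Q ≈ 584 W

Spherical conduction: R = (1/r_in − 1/r_out)/(4πk) per layer; series-sum.
R_brass shell = (1/2.375 − 1/2.396)/(4π×123) = 2.388×10^-6 K/W
R_phenolic foam = (1/2.396 − 1/2.496)/(4π×0.0208) = 0.06397 K/W
R_glass-fibre batt = (1/2.496 − 1/2.541)/(4π×0.0354) = 0.01595 K/W
R_outer film = 1/(h·4πr_o²) = 1/(24.4×4π×2.541²) = 5.051×10^-4 K/W
R_total = 0.08043 K/W
Q = ΔT/R_total = 47/0.08043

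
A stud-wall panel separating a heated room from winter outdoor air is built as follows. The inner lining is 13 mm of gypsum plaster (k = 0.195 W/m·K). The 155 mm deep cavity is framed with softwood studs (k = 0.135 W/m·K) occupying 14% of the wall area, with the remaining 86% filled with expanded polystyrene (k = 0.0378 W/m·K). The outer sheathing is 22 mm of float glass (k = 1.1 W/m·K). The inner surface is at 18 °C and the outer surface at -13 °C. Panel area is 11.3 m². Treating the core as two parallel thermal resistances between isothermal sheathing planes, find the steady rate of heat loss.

Q ≈ 113 W

Sheathing layers in series; stud and cavity paths in parallel between them.
R_inner = 0.013/(0.195×11.3) = 0.0059 K/W
R_stud  = 0.155/(0.135×0.14×11.3) = 0.7258 K/W
R_cav   = 0.155/(0.0378×0.86×11.3) = 0.422 K/W
1/R_core = 1/R_stud + 1/R_cav → R_core = 0.2668 K/W
R_outer = 0.022/(1.1×11.3) = 0.00177 K/W
R_total = 0.2745 K/W
Q = ΔT/R_total = 31/0.2745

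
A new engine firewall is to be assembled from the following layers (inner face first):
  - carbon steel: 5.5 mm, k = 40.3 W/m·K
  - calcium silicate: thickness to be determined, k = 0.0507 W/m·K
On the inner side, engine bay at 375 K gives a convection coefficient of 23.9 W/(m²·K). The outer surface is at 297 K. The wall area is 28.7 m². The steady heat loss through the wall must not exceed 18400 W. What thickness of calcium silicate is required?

Model the wall as resistances in series:
R_inner film = 1/(h_i·A) = 1/(23.9×28.7) = 0.001458 K/W
R_carbon steel = L/(kA) = 0.0055/(40.3×28.7) = 4.755×10^-6 K/W
Sum of the known resistances R_other = 0.001463 K/W
Required total resistance R_tot = ΔT/Q_allow = 78/18400 = 0.004239 K/W
R_calcium silicate = R_tot − R_other = 0.002777 K/W
L = R·k·A = 0.002777×0.0507×28.7

L ≈ 4.04 mm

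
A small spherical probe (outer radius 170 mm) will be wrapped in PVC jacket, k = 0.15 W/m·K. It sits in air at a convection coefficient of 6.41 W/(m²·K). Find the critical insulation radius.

r_cr ≈ 46.8 mm

For a sphere r_cr = 2k/h = 2×0.15/6.41
r_cr = 46.8 mm; since the bare radius (170 mm) is above r_cr, any added insulation will reduce heat loss.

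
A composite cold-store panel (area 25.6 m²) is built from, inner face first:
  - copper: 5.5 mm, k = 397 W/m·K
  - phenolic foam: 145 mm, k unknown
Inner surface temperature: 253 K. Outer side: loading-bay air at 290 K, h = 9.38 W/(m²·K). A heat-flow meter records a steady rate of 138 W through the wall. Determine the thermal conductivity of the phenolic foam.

k ≈ 0.0215 W/(m·K)

Model the wall as resistances in series:
R_copper = L/(kA) = 0.0055/(397×25.6) = 5.412×10^-7 K/W
R_outer film = 1/(h_o·A) = 1/(9.38×25.6) = 0.004164 K/W
Sum of known resistances R_other = 0.004165 K/W
Total R = ΔT/Q = 37/138 = 0.2681 K/W
R_phenolic foam = R_total − R_other = 0.264 K/W
k = L/(R·A) = 0.145/(0.264×25.6)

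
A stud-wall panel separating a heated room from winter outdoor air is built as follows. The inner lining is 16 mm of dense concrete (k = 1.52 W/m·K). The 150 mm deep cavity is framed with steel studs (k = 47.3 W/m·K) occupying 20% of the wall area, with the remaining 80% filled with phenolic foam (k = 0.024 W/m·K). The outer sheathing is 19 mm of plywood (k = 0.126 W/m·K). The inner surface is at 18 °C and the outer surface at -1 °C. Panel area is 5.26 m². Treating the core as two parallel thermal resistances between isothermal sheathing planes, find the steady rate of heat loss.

Q ≈ 564 W

Sheathing layers in series; stud and cavity paths in parallel between them.
R_inner = 0.016/(1.52×5.26) = 0.002001 K/W
R_stud  = 0.15/(47.3×0.2×5.26) = 0.003014 K/W
R_cav   = 0.15/(0.024×0.8×5.26) = 1.485 K/W
1/R_core = 1/R_stud + 1/R_cav → R_core = 0.003008 K/W
R_outer = 0.019/(0.126×5.26) = 0.02867 K/W
R_total = 0.03368 K/W
Q = ΔT/R_total = 19/0.03368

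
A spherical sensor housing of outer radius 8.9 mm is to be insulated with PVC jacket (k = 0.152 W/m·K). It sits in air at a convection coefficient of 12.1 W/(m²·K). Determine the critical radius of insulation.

For a sphere r_cr = 2k/h = 2×0.152/12.1
r_cr = 25.1 mm; since the bare radius (8.9 mm) is below r_cr, adding a thin layer of insulation will *increase* heat loss.

r_cr ≈ 25.1 mm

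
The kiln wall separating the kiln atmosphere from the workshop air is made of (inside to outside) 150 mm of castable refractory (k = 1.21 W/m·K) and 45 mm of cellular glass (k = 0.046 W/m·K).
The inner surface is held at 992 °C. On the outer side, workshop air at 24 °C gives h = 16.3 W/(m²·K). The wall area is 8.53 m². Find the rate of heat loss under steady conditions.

Q ≈ 7100 W

Series thermal resistances:
R_castable refractory = L/(kA) = 0.15/(1.21×8.53) = 0.01453 K/W
R_cellular glass = L/(kA) = 0.045/(0.046×8.53) = 0.1147 K/W
R_outer film = 1/(h_o·A) = 1/(16.3×8.53) = 0.007192 K/W
R_total = 0.1364 K/W
Q = ΔT / R_total = 968 / 0.1364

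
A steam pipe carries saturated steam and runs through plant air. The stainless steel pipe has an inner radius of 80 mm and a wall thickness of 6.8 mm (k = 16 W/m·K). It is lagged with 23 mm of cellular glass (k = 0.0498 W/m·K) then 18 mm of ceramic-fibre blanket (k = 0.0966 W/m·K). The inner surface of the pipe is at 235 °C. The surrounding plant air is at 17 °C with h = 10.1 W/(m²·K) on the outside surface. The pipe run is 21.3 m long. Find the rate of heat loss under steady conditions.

Per-layer cylindrical resistances, series-summed:
R_stainless steel pipe wall = ln(86.8/80)/(2π×16×21.3) = 3.81×10^-5 K/W
R_cellular glass = ln(109.8/86.8)/(2π×0.0498×21.3) = 0.03527 K/W
R_ceramic-fibre blanket = ln(127.8/109.8)/(2π×0.0966×21.3) = 0.01174 K/W
R_outer film = 1/(h_o·2πr_oL) = 1/(10.1×2π×0.1278×21.3) = 0.005789 K/W
R_total = 0.05284 K/W
Q = ΔT/R_total = 218/0.05284

Q ≈ 4130 W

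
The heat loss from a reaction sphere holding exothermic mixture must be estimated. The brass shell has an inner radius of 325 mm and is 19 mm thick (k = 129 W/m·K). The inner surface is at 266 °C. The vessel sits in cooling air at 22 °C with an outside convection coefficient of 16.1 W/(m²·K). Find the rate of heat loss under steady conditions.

Spherical conduction: R = (1/r_in − 1/r_out)/(4πk) per layer; series-sum.
R_brass shell = (1/0.325 − 1/0.344)/(4π×129) = 1.048×10^-4 K/W
R_outer film = 1/(h·4πr_o²) = 1/(16.1×4π×0.344²) = 0.04177 K/W
R_total = 0.04187 K/W
Q = ΔT/R_total = 244/0.04187

Q ≈ 5830 W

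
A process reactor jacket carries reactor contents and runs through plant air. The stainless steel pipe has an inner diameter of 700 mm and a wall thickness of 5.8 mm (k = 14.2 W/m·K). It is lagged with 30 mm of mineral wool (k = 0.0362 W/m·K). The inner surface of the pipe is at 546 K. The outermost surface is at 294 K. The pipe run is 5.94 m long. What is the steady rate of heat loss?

Q ≈ 4200 W

Radial resistances (cylindrical: R_cond = ln(r_o/r_i)/(2πkL), R_conv = 1/(h·2πrL)):
R_stainless steel pipe wall = ln(355.8/350)/(2π×14.2×5.94) = 3.101×10^-5 K/W
R_mineral wool = ln(385.8/355.8)/(2π×0.0362×5.94) = 0.05992 K/W
R_total = 0.05995 K/W
Q = ΔT/R_total = 252/0.05995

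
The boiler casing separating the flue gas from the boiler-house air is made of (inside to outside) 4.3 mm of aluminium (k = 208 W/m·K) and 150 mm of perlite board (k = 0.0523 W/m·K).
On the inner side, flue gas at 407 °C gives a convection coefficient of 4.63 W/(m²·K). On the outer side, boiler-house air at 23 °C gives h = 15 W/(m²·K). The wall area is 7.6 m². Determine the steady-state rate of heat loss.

Q ≈ 926 W

Model the wall as resistances in series:
R_inner film = 1/(h_i·A) = 1/(4.63×7.6) = 0.02842 K/W
R_aluminium = L/(kA) = 0.0043/(208×7.6) = 2.72×10^-6 K/W
R_perlite board = L/(kA) = 0.15/(0.0523×7.6) = 0.3774 K/W
R_outer film = 1/(h_o·A) = 1/(15×7.6) = 0.008772 K/W
R_total = 0.4146 K/W
Q = ΔT / R_total = 384 / 0.4146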